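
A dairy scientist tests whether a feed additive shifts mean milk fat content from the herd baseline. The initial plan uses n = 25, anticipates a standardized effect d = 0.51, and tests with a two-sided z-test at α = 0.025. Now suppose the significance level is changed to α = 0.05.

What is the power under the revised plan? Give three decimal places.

δ = d·√n = 0.51 × √25 = 2.5500 (unchanged). New critical value: z_{0.025} = 1.960.
Revised power = Φ(δ − 1.960) + Φ(−δ − 1.960) = Φ(0.590) + Φ(-4.510) = 0.7224 + 0.0000 = 0.7224.

Power ≈ 0.722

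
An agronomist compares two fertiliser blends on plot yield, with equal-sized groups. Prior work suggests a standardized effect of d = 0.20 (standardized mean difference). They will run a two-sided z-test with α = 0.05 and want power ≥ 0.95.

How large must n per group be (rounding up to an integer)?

For power 0.95 need Φ(δ − z_{0.025}) = 0.95, so δ = z_{0.025} + z_{0.05} = 1.960 + 1.645 = 3.605.
(The Φ(−δ − z_{α/2}) term is vanishingly small for δ > 0 and is dropped in the standard sample-size formula.)
δ = d·√(n/2) ⇒ n = 2(δ/d)² = 2 × (3.605 / 0.20)² = 649.74.
Rounding up, n = 650 per group.

n = 650 per group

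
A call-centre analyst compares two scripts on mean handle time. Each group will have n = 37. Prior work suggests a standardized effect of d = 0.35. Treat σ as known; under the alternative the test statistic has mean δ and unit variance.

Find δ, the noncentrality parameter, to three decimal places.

δ = d·√(n/2) = 0.35 × √(37/2) = 1.5054

δ ≈ 1.505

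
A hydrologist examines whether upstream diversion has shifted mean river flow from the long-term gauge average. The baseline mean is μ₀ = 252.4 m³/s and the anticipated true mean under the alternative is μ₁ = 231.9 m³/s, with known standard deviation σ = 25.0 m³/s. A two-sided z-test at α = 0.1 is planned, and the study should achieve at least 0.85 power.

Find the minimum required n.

Standardized effect: d = |μ₁ − μ₀| / σ = |231.9 − 252.4| / 25.0 = 0.8200
Set Φ(δ − 1.645) = 0.85; then δ − 1.645 = Φ⁻¹(0.85) = 1.036, giving δ = 2.681.
(The Φ(−δ − z_{α/2}) term is vanishingly small for δ > 0 and is dropped in the standard sample-size formula.)
δ = d·√n ⇒ n = (δ/d)² = (2.681 / 0.8200)² = 10.69.
Rounding up, n = 11.

n = 11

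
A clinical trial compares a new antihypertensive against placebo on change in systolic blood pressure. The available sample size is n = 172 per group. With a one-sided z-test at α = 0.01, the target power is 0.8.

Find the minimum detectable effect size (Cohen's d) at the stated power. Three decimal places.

d ≈ 0.342

Need Φ(δ − 2.326) = 0.8, so δ = 2.326 + 0.842 = 3.168.
δ = d·√(n/2) ⇒ d = δ/√(n/2) = 3.168/√(172/2) = 0.3416.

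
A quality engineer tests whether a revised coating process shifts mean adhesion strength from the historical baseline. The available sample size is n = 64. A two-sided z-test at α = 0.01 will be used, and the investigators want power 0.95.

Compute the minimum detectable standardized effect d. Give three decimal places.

Need Φ(δ − 2.576) = 0.95, so δ = 2.576 + 1.645 = 4.221.
(Lower-tail contribution to power is negligible for δ > 0.)
δ = d·√n ⇒ d = δ/√n = 4.221/√64 = 0.5276.

d ≈ 0.528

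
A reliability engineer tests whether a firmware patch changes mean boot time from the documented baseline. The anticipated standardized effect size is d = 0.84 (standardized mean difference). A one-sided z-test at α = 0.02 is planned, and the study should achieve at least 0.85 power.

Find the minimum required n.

For power 0.85 need Φ(δ − z_{0.02}) = 0.85, so δ = z_{0.02} + z_{0.15} = 2.054 + 1.036 = 3.090.
δ = d·√n ⇒ n = (δ/d)² = (3.090 / 0.84)² = 13.53.
Round up to the next whole unit.

n = 14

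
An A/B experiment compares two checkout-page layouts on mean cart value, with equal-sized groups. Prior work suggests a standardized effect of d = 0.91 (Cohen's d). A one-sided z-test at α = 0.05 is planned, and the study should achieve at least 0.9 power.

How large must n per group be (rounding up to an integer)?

n = 21 per group

Set Φ(δ − 1.645) = 0.9; then δ − 1.645 = Φ⁻¹(0.9) = 1.282, giving δ = 2.926.
δ = d·√(n/2) ⇒ n = 2(δ/d)² = 2 × (2.926 / 0.91)² = 20.68.
Rounding up, n = 21 per group.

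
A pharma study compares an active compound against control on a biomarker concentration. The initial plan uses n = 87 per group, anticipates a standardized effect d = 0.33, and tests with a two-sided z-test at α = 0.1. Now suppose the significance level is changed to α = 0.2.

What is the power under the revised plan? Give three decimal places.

δ = d·√(n/2) = 0.33 × √(87/2) = 2.1765 (unchanged). New critical value: z_{0.1} = 1.282.
Revised power = Φ(δ − 1.282) + Φ(−δ − 1.282) = Φ(0.895) + Φ(-3.458) = 0.8146 + 0.0003 = 0.8149.

Power ≈ 0.815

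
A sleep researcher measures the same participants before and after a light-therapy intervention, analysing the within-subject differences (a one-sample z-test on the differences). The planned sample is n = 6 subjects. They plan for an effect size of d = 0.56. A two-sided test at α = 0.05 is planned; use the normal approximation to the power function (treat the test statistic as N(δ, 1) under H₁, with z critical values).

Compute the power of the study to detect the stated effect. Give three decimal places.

Power ≈ 0.279

Noncentrality parameter: λ = d·√n = 0.56 × √6 = 1.3717
Two-sided α = 0.05 → critical value z_{0.025} = 1.960.
Power = Φ(λ − 1.960) + Φ(−λ − 1.960) = Φ(-0.588) + Φ(-3.332) = 0.2782 + 0.0004 = 0.2786.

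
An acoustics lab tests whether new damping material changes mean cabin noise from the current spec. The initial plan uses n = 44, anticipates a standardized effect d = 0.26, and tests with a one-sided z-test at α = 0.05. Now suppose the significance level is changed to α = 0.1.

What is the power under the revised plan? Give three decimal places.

Power ≈ 0.671

δ = d·√n = 0.26 × √44 = 1.7246 (unchanged). New critical value: z_{0.1} = 1.282.
Revised power = P(Z > 1.282 − δ) = Φ(0.443) = 0.6712.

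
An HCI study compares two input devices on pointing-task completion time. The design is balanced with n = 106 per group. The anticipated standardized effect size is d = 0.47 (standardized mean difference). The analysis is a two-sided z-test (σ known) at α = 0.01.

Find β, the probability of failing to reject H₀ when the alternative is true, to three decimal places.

β ≈ 0.199

Noncentrality parameter: λ = d·√(n/2) = 0.47 × √(106/2) = 3.4217
Critical value for a two-sided test at α = 0.01: z_{α/2} = 2.576.
Power = Φ(λ − 2.576) + Φ(−λ − 2.576) = Φ(0.846) + Φ(-5.997) = 0.8012 + 0.0000 = 0.8012.
Type II error: β = 1 − power = 1 − 0.8012 = 0.1988.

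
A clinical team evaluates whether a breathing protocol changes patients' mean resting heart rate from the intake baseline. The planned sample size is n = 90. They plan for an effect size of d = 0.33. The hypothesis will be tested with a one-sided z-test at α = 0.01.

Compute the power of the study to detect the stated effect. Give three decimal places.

Noncentrality parameter: λ = d·√n = 0.33 × √90 = 3.1307
Critical value for a one-sided test at α = 0.01: z_α = 2.326.
Power = P(Z > 2.326 − λ) = Φ(0.804) = 0.7894.

Power ≈ 0.789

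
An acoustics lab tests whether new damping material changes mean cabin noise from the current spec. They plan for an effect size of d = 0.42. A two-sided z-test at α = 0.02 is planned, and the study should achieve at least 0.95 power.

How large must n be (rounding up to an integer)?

For power 0.95 need Φ(δ − z_{0.01}) = 0.95, so δ = z_{0.01} + z_{0.05} = 2.326 + 1.645 = 3.971.
(Ignoring the negligible lower-tail rejection probability gives the usual closed-form inversion.)
δ = d·√n ⇒ n = (δ/d)² = (3.971 / 0.42)² = 89.40.
Round up to the next whole unit.

n = 90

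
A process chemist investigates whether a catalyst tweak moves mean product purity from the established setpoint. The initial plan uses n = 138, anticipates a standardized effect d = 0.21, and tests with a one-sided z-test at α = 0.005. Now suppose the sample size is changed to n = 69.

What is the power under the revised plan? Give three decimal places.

Power ≈ 0.203

With n = 69: δ = d·√n = 0.21 × √69 = 1.7444. Critical value z_{0.005} = 2.576.
Revised power = Φ(δ − 2.576) = Φ(-0.831) = 0.2029.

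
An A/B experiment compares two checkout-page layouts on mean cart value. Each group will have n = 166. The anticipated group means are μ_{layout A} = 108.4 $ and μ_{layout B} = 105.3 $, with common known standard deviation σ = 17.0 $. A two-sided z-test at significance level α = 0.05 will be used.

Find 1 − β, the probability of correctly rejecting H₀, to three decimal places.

Standardized effect: d = |μ_{layout A} − μ_{layout B}| / σ = |108.4 − 105.3| / 17.0 = 0.1824
Noncentrality parameter: δ = d·√(n/2) = 0.1824 × √(166/2) = 1.6613
Critical value for a two-sided test at α = 0.05: z_{α/2} = 1.960.
Power = Φ(δ − 1.960) + Φ(−δ − 1.960) = Φ(-0.299) + Φ(-3.621) = 0.3826 + 0.0001 = 0.3828.

Power ≈ 0.383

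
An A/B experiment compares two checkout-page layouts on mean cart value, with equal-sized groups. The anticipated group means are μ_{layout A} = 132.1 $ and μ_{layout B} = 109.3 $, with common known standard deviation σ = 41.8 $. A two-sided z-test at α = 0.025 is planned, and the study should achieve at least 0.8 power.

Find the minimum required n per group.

Standardized effect: d = |μ_{layout A} − μ_{layout B}| / σ = |132.1 − 109.3| / 41.8 = 0.5455
For power 0.8 need Φ(δ − z_{0.0125}) = 0.8, so δ = z_{0.0125} + z_{0.20} = 2.241 + 0.842 = 3.083.
(For δ > 0 the lower-tail rejection region contributes negligibly to power, so the one-term inversion is standard.)
δ = d·√(n/2) ⇒ n = 2(δ/d)² = 2 × (3.083 / 0.5455)² = 63.89.
Round up to the next whole unit.

n = 64 per group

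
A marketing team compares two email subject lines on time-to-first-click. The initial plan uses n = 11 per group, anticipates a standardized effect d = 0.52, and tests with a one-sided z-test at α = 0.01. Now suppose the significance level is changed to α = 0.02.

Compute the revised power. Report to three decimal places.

δ = d·√(n/2) = 0.52 × √(11/2) = 1.2195 (unchanged). New critical value: z_{0.02} = 2.054.
Revised power = Φ(δ − 2.054) = Φ(-0.834) = 0.2021.

Power ≈ 0.202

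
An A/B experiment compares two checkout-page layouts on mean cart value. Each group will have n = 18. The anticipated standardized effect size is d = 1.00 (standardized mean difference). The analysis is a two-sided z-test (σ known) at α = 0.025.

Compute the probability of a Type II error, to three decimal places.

β ≈ 0.224

Noncentrality parameter: δ = d·√(n/2) = 1.00 × √(18/2) = 3.0000
Two-sided α = 0.025 → critical value z_{0.0125} = 2.241.
Power = Φ(δ − 2.241) + Φ(−δ − 2.241) = Φ(0.759) + Φ(-5.241) = 0.7760 + 0.0000 = 0.7760.
Type II error: β = 1 − power = 1 − 0.7760 = 0.2240.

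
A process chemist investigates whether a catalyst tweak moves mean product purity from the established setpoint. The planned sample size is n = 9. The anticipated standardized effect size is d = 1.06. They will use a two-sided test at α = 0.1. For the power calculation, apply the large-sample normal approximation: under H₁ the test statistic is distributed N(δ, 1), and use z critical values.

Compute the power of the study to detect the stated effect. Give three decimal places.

Power ≈ 0.938

Noncentrality parameter: δ = d·√n = 1.06 × √9 = 3.1800
Two-sided α = 0.1 → critical value z_{0.05} = 1.645.
Power = Φ(δ − 1.645) + Φ(−δ − 1.645) = Φ(1.535) + Φ(-4.825) = 0.9376 + 0.0000 = 0.9376.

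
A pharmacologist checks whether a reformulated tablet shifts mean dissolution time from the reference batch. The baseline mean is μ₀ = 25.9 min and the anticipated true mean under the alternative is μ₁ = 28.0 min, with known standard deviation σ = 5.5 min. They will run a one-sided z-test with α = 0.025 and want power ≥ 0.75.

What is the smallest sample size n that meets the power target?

n = 48

Standardized effect: d = |μ₁ − μ₀| / σ = |28.0 − 25.9| / 5.5 = 0.3818
Set Φ(δ − 1.960) = 0.75; then δ − 1.960 = Φ⁻¹(0.75) = 0.674, giving δ = 2.634.
δ = d·√n ⇒ n = (δ/d)² = (2.634 / 0.3818)² = 47.61.
Round up to the next whole unit.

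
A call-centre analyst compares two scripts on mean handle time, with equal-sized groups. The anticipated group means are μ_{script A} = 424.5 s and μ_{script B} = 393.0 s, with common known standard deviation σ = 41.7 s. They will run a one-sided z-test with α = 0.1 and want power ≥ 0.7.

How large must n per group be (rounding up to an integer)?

n = 12 per group

Standardized effect: d = |μ_{script A} − μ_{script B}| / σ = |424.5 − 393.0| / 41.7 = 0.7554
Set Φ(δ − 1.282) = 0.7; then δ − 1.282 = Φ⁻¹(0.7) = 0.524, giving δ = 1.806.
δ = d·√(n/2) ⇒ n = 2(δ/d)² = 2 × (1.806 / 0.7554)² = 11.43.
Round up to the next whole unit.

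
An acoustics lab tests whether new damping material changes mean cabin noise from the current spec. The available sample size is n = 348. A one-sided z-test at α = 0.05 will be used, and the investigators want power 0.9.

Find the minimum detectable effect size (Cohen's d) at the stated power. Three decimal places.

Need Φ(δ − 1.645) = 0.9, so δ = 1.645 + 1.282 = 2.926.
δ = d·√n ⇒ d = δ/√n = 2.926/√348 = 0.1569.

d ≈ 0.157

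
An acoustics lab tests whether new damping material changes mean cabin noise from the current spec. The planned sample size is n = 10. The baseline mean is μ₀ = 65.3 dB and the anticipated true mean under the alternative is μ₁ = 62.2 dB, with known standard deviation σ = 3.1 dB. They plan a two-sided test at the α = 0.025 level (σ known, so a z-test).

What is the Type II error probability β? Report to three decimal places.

Standardized effect: d = |μ₁ − μ₀| / σ = |62.2 − 65.3| / 3.1 = 1.0000
Noncentrality parameter: δ = d·√n = 1.0000 × √10 = 3.1623
Critical value for a two-sided test at α = 0.025: z_{α/2} = 2.241.
Power = Φ(δ − 2.241) + Φ(−δ − 2.241) = Φ(0.921) + Φ(-5.404) = 0.8214 + 0.0000 = 0.8214.
Type II error: β = 1 − power = 1 − 0.8214 = 0.1786.

β ≈ 0.179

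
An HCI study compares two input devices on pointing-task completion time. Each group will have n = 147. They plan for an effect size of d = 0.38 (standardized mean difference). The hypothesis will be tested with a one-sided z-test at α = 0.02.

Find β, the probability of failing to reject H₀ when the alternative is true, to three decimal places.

β ≈ 0.114

Noncentrality parameter: δ = d·√(n/2) = 0.38 × √(147/2) = 3.2578
One-sided α = 0.02 → critical value z_{0.02} = 2.054.
Power = P(Z > 2.054 − δ) = Φ(1.204) = 0.8857.
Type II error: β = 1 − power = 1 − 0.8857 = 0.1143.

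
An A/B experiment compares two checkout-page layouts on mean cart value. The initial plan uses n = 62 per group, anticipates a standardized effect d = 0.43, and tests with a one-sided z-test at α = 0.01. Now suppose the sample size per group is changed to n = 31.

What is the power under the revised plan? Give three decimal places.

With n = 31 per group: δ = d·√(n/2) = 0.43 × √(31/2) = 1.6929. Critical value z_{0.01} = 2.326.
Revised power = P(Z > 2.326 − δ) = Φ(-0.633) = 0.2632.

Power ≈ 0.263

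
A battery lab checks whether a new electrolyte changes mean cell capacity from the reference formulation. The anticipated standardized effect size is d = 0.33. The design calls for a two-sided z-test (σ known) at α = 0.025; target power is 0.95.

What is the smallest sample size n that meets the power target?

n = 139

Set Φ(δ − 2.241) = 0.95; then δ − 2.241 = Φ⁻¹(0.95) = 1.645, giving δ = 3.886.
(Ignoring the negligible lower-tail rejection probability gives the usual closed-form inversion.)
δ = d·√n ⇒ n = (δ/d)² = (3.886 / 0.33)² = 138.69.
Round up to the next whole unit.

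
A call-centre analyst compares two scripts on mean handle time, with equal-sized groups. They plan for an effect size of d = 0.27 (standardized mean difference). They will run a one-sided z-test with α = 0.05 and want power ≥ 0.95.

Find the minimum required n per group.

Set Φ(δ − 1.645) = 0.95; then δ − 1.645 = Φ⁻¹(0.95) = 1.645, giving δ = 3.290.
δ = d·√(n/2) ⇒ n = 2(δ/d)² = 2 × (3.290 / 0.27)² = 296.90.
Round up to the next whole unit.

n = 297 per group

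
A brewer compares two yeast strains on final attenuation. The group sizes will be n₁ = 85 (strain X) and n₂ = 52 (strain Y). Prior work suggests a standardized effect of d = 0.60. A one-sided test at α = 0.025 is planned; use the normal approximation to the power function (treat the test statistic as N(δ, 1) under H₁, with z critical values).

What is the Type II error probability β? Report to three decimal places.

Noncentrality parameter: δ = d / √(1/n₁ + 1/n₂) = 0.60 / √(1/85 + 1/52) = 3.4080
One-sided α = 0.025 → critical value z_{0.025} = 1.960.
Power = Φ(δ − 1.960) = Φ(1.448) = 0.9262.
Type II error: β = 1 − power = 1 − 0.9262 = 0.0738.

β ≈ 0.074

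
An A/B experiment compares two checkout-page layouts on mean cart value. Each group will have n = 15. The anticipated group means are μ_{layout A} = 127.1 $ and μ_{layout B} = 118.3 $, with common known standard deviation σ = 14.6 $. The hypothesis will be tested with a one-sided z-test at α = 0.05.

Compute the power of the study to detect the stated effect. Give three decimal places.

Power ≈ 0.502

Standardized effect: d = |μ_{layout A} − μ_{layout B}| / σ = |127.1 − 118.3| / 14.6 = 0.6027
Noncentrality parameter: δ = d·√(n/2) = 0.6027 × √(15/2) = 1.6507
Critical value for a one-sided test at α = 0.05: z_α = 1.645.
Power = P(Z > 1.645 − δ) = Φ(0.006) = 0.5023.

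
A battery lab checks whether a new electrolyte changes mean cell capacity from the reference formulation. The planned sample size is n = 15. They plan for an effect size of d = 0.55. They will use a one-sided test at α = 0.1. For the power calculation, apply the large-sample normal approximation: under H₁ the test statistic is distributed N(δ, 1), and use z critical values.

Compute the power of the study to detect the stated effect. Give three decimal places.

Noncentrality parameter: δ = d·√n = 0.55 × √15 = 2.1301
Critical value for a one-sided test at α = 0.1: z_α = 1.282.
Power = P(Z > 1.282 − δ) = Φ(0.849) = 0.8019.

Power ≈ 0.802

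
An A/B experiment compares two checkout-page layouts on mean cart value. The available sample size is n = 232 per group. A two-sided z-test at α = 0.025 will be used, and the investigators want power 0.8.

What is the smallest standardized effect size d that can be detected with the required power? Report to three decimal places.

d ≈ 0.286

Required noncentrality: δ = z_{0.0125} + z_{0.20} = 2.241 + 0.842 = 3.083.
(Lower-tail contribution to power is negligible for δ > 0.)
δ = d·√(n/2) ⇒ d = δ/√(n/2) = 3.083/√(232/2) = 0.2863.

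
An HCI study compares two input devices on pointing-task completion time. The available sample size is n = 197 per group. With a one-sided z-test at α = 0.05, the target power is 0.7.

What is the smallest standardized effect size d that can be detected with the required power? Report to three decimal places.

Required noncentrality: δ = z_{0.05} + z_{0.30} = 1.645 + 0.524 = 2.169.
δ = d·√(n/2) ⇒ d = δ/√(n/2) = 2.169/√(197/2) = 0.2186.

d ≈ 0.219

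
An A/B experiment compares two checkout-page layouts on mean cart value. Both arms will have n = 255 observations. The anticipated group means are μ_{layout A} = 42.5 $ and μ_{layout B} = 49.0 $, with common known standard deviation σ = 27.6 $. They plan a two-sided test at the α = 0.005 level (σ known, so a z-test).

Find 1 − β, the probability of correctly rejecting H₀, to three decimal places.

Standardized effect: d = |μ_{layout A} − μ_{layout B}| / σ = |42.5 − 49.0| / 27.6 = 0.2355
Noncentrality parameter: δ = d·√(n/2) = 0.2355 × √(255/2) = 2.6593
Critical value for a two-sided test at α = 0.005: z_{α/2} = 2.807.
Power = Φ(δ − 2.807) + Φ(−δ − 2.807) = Φ(-0.148) + Φ(-5.466) = 0.4413 + 0.0000 = 0.4413.

Power ≈ 0.441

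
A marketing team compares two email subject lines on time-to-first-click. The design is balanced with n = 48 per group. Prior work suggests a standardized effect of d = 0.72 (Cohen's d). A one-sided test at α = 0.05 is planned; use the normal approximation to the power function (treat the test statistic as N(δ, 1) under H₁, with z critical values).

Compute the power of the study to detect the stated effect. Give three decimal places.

Noncentrality parameter: δ = d·√(n/2) = 0.72 × √(48/2) = 3.5273
One-sided α = 0.05 → critical value z_{0.05} = 1.645.
Power = Φ(δ − 1.645) = Φ(1.882) = 0.9701.

Power ≈ 0.970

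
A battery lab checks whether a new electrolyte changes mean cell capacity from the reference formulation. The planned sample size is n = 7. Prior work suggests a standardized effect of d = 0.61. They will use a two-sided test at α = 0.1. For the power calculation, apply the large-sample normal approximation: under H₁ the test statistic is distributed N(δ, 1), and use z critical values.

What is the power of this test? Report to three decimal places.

Noncentrality parameter: δ = d·√n = 0.61 × √7 = 1.6139
Critical value for a two-sided test at α = 0.1: z_{α/2} = 1.645.
Power = Φ(δ − 1.645) + Φ(−δ − 1.645) = Φ(-0.031) + Φ(-3.259) = 0.4877 + 0.0006 = 0.4882.

Power ≈ 0.488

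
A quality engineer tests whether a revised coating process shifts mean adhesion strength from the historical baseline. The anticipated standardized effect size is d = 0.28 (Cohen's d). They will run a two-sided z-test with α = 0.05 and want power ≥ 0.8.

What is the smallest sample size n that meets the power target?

n = 101

For power 0.8 need Φ(δ − z_{0.025}) = 0.8, so δ = z_{0.025} + z_{0.20} = 1.960 + 0.842 = 2.802.
(The Φ(−δ − z_{α/2}) term is vanishingly small for δ > 0 and is dropped in the standard sample-size formula.)
δ = d·√n ⇒ n = (δ/d)² = (2.802 / 0.28)² = 100.11.
Round up to the next whole unit.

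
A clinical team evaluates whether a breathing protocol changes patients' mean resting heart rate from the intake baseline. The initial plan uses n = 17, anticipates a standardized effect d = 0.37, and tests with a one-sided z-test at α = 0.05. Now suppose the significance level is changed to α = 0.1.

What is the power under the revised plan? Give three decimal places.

δ = d·√n = 0.37 × √17 = 1.5255 (unchanged). New critical value: z_{0.1} = 1.282.
Revised power = P(Z > 1.282 − δ) = Φ(0.244) = 0.5964.

Power ≈ 0.596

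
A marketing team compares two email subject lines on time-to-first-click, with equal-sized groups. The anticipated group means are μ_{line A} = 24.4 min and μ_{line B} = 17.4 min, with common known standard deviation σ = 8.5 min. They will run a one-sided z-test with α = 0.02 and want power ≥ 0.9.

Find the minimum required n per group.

n = 33 per group

Standardized effect: d = |μ_{line A} − μ_{line B}| / σ = |24.4 − 17.4| / 8.5 = 0.8235
For power 0.9 need Φ(δ − z_{0.02}) = 0.9, so δ = z_{0.02} + z_{0.10} = 2.054 + 1.282 = 3.335.
δ = d·√(n/2) ⇒ n = 2(δ/d)² = 2 × (3.335 / 0.8235)² = 32.81.
Round up to the next whole unit.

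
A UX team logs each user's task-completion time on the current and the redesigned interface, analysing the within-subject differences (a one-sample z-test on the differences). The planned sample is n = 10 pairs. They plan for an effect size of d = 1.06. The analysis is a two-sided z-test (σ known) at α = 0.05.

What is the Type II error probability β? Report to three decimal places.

Noncentrality parameter: δ = d·√n = 1.06 × √10 = 3.3520
Two-sided α = 0.05 → critical value z_{0.025} = 1.960.
Power = Φ(δ − 1.960) + Φ(−δ − 1.960) = Φ(1.392) + Φ(-5.312) = 0.9180 + 0.0000 = 0.9180.
Type II error: β = 1 − power = 1 − 0.9180 = 0.0820.

β ≈ 0.082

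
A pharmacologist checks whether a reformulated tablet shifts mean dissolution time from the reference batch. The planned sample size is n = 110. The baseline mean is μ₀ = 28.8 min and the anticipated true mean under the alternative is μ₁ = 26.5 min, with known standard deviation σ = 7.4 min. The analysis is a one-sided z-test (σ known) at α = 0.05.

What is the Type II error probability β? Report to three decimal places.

β ≈ 0.053

Standardized effect: d = |μ₁ − μ₀| / σ = |26.5 − 28.8| / 7.4 = 0.3108
Noncentrality parameter: δ = d·√n = 0.3108 × √110 = 3.2598
Critical value for a one-sided test at α = 0.05: z_α = 1.645.
Power = P(Z > 1.645 − δ) = Φ(1.615) = 0.9468.
Type II error: β = 1 − power = 1 − 0.9468 = 0.0532.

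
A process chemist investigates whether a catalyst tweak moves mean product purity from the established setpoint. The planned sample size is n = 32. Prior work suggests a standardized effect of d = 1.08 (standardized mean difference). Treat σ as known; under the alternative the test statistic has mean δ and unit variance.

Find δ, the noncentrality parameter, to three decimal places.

δ = d·√n = 1.08 × √32 = 6.1094

δ ≈ 6.109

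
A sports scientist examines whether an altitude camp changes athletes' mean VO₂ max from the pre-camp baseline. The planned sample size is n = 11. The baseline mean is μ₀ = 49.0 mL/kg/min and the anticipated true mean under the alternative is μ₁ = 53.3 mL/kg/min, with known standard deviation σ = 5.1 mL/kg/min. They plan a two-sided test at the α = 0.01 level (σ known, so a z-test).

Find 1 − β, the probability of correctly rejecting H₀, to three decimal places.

Standardized effect: d = |μ₁ − μ₀| / σ = |53.3 − 49.0| / 5.1 = 0.8431
Noncentrality parameter: δ = d·√n = 0.8431 × √11 = 2.7964
Two-sided α = 0.01 → critical value z_{0.005} = 2.576.
Power = Φ(δ − 2.576) + Φ(−δ − 2.576) = Φ(0.221) + Φ(-5.372) = 0.5873 + 0.0000 = 0.5873.

Power ≈ 0.587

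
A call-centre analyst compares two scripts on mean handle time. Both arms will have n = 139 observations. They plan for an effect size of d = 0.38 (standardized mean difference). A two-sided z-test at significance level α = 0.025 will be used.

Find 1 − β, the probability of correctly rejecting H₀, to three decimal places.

Power ≈ 0.823

Noncentrality parameter: δ = d·√(n/2) = 0.38 × √(139/2) = 3.1679
Two-sided α = 0.025 → critical value z_{0.0125} = 2.241.
Power = Φ(δ − 2.241) + Φ(−δ − 2.241) = Φ(0.927) + Φ(-5.409) = 0.8229 + 0.0000 = 0.8229.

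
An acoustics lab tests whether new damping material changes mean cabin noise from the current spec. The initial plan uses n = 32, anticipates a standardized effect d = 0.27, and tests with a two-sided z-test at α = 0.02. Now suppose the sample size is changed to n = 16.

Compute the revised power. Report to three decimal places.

With n = 16: δ = d·√n = 0.27 × √16 = 1.0800. Critical value z_{0.01} = 2.326.
Revised power = Φ(δ − 2.326) + Φ(−δ − 2.326) = Φ(-1.246) + Φ(-3.406) = 0.1063 + 0.0003 = 0.1066.

Power ≈ 0.107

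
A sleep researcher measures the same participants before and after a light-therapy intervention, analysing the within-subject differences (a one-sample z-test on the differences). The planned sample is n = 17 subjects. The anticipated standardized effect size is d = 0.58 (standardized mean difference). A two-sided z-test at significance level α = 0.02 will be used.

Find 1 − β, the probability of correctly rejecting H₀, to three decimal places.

Noncentrality parameter: δ = d·√n = 0.58 × √17 = 2.3914
Two-sided α = 0.02 → critical value z_{0.01} = 2.326.
Power = Φ(δ − 2.326) + Φ(−δ − 2.326) = Φ(0.065) + Φ(-4.718) = 0.5259 + 0.0000 = 0.5259.

Power ≈ 0.526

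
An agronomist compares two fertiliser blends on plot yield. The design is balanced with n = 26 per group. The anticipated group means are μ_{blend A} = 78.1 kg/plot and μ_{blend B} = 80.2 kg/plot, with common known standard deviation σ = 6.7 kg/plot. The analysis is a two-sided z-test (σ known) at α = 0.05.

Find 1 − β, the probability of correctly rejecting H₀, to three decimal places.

Power ≈ 0.204

Standardized effect: d = |μ_{blend A} − μ_{blend B}| / σ = |78.1 − 80.2| / 6.7 = 0.3134
Noncentrality parameter: δ = d·√(n/2) = 0.3134 × √(26/2) = 1.1301
Two-sided α = 0.05 → critical value z_{0.025} = 1.960.
Power = Φ(δ − 1.960) + Φ(−δ − 1.960) = Φ(-0.830) + Φ(-3.090) = 0.2033 + 0.0010 = 0.2043.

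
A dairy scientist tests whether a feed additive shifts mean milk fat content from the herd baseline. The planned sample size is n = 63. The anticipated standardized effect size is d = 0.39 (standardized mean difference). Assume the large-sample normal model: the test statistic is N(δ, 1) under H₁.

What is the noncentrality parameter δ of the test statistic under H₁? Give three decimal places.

δ ≈ 3.096

The noncentrality parameter scales effect size by the design's sample-size factor: δ = d·√n = 0.39 × √63 = 3.0955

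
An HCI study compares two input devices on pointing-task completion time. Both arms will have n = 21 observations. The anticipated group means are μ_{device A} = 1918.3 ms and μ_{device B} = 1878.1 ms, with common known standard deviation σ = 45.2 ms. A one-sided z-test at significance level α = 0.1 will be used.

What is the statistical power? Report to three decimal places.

Power ≈ 0.945

Standardized effect: d = |μ_{device A} − μ_{device B}| / σ = |1918.3 − 1878.1| / 45.2 = 0.8894
Noncentrality parameter: δ = d·√(n/2) = 0.8894 × √(21/2) = 2.8819
Critical value for a one-sided test at α = 0.1: z_α = 1.282.
Power = P(Z > 1.282 − δ) = Φ(1.600) = 0.9452.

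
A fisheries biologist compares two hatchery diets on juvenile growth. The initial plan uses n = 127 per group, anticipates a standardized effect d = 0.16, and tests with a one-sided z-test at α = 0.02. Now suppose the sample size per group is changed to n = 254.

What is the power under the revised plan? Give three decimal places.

With n = 254 per group: δ = d·√(n/2) = 0.16 × √(254/2) = 1.8031. Critical value z_{0.02} = 2.054.
Revised power = P(Z > 2.054 − δ) = Φ(-0.251) = 0.4010.

Power ≈ 0.401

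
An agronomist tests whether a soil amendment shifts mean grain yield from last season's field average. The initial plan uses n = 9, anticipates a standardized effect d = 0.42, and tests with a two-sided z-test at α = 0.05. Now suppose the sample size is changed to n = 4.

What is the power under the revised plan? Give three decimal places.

With n = 4: δ = d·√n = 0.42 × √4 = 0.8400. Critical value z_{0.025} = 1.960.
Revised power = Φ(δ − 1.960) + Φ(−δ − 1.960) = Φ(-1.120) + Φ(-2.800) = 0.1314 + 0.0026 = 0.1339.

Power ≈ 0.134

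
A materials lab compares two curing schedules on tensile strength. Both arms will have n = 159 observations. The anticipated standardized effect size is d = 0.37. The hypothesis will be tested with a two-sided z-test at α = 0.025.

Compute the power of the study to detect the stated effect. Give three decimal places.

Noncentrality parameter: δ = d·√(n/2) = 0.37 × √(159/2) = 3.2990
Critical value for a two-sided test at α = 0.025: z_{α/2} = 2.241.
Power = Φ(δ − 2.241) + Φ(−δ − 2.241) = Φ(1.058) + Φ(-5.540) = 0.8549 + 0.0000 = 0.8549.

Power ≈ 0.855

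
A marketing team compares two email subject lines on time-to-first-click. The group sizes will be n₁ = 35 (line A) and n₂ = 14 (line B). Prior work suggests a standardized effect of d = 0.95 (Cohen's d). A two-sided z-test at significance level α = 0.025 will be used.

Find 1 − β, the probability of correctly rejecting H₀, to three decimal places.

Power ≈ 0.777

Noncentrality parameter: δ = d / √(1/n₁ + 1/n₂) = 0.95 / √(1/35 + 1/14) = 3.0042
Two-sided α = 0.025 → critical value z_{0.0125} = 2.241.
Power = Φ(δ − 2.241) + Φ(−δ − 2.241) = Φ(0.763) + Φ(-5.246) = 0.7772 + 0.0000 = 0.7772.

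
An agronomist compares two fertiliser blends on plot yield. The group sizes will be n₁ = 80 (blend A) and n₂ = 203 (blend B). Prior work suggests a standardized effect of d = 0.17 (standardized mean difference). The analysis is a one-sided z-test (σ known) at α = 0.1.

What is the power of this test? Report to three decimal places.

Power ≈ 0.502

Noncentrality parameter: δ = d / √(1/n₁ + 1/n₂) = 0.17 / √(1/80 + 1/203) = 1.2878
One-sided α = 0.1 → critical value z_{0.1} = 1.282.
Power = P(Z > 1.282 − δ) = Φ(0.006) = 0.5025.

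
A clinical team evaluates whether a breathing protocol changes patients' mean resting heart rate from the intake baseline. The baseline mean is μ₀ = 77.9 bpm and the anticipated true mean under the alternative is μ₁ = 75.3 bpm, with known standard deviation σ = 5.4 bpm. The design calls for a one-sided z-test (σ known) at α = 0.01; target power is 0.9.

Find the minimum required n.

Standardized effect: d = |μ₁ − μ₀| / σ = |75.3 − 77.9| / 5.4 = 0.4815
For power 0.9 need Φ(δ − z_{0.01}) = 0.9, so δ = z_{0.01} + z_{0.10} = 2.326 + 1.282 = 3.608.
δ = d·√n ⇒ n = (δ/d)² = (3.608 / 0.4815)² = 56.15.
Round up to the next whole unit.

n = 57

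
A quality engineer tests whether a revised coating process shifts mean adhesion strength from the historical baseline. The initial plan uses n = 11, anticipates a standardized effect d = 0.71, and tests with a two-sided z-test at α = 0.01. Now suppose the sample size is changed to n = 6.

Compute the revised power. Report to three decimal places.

Power ≈ 0.201

With n = 6: δ = d·√n = 0.71 × √6 = 1.7391. Critical value z_{0.005} = 2.576.
Revised power = Φ(δ − 2.576) + Φ(−δ − 2.576) = Φ(-0.837) + Φ(-4.315) = 0.2014 + 0.0000 = 0.2014.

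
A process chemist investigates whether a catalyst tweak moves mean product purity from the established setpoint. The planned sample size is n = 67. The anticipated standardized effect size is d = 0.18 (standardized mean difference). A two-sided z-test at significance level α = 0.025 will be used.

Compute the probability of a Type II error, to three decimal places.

β ≈ 0.779

Noncentrality parameter: δ = d·√n = 0.18 × √67 = 1.4734
Two-sided α = 0.025 → critical value z_{0.0125} = 2.241.
Power = Φ(δ − 2.241) + Φ(−δ − 2.241) = Φ(-0.768) + Φ(-3.715) = 0.2212 + 0.0001 = 0.2213.
Type II error: β = 1 − power = 1 − 0.2213 = 0.7787.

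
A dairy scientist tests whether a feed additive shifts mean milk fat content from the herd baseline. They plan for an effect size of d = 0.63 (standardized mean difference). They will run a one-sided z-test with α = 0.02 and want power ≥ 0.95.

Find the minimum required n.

n = 35

Set Φ(δ − 2.054) = 0.95; then δ − 2.054 = Φ⁻¹(0.95) = 1.645, giving δ = 3.699.
δ = d·√n ⇒ n = (δ/d)² = (3.699 / 0.63)² = 34.47.
Round up to the next whole unit.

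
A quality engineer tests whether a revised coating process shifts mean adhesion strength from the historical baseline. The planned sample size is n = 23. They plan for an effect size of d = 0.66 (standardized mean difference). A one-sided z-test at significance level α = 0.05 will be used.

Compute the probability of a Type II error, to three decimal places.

Noncentrality parameter: δ = d·√n = 0.66 × √23 = 3.1652
One-sided α = 0.05 → critical value z_{0.05} = 1.645.
Power = P(Z > 1.645 − δ) = Φ(1.520) = 0.9358.
Type II error: β = 1 − power = 1 − 0.9358 = 0.0642.

β ≈ 0.064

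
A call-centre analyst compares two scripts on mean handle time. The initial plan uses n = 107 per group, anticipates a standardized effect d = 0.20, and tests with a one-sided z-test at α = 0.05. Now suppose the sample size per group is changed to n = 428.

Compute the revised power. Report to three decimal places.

Power ≈ 0.900

With n = 428 per group: δ = d·√(n/2) = 0.20 × √(428/2) = 2.9257. Critical value z_{0.05} = 1.645.
Revised power = Φ(δ − 1.645) = Φ(1.281) = 0.8999.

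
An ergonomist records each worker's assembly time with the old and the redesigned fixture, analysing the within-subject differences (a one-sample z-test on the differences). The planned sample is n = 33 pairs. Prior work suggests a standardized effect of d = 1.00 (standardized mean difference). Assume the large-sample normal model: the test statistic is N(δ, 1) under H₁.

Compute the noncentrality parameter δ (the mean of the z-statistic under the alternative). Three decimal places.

δ ≈ 5.745

The noncentrality parameter scales effect size by the design's sample-size factor: δ = d·√n = 1.00 × √33 = 5.7446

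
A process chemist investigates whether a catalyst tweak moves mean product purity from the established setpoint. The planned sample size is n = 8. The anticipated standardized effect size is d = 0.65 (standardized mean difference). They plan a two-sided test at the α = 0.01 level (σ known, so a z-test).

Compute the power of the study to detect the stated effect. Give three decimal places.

Noncentrality parameter: δ = d·√n = 0.65 × √8 = 1.8385
Critical value for a two-sided test at α = 0.01: z_{α/2} = 2.576.
Power = Φ(δ − 2.576) + Φ(−δ − 2.576) = Φ(-0.737) + Φ(-4.414) = 0.2305 + 0.0000 = 0.2305.

Power ≈ 0.230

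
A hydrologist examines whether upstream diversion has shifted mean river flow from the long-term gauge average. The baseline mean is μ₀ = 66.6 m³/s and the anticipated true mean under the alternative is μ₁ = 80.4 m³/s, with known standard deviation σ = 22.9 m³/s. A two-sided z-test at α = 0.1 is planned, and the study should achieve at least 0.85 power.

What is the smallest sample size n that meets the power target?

n = 20

Standardized effect: d = |μ₁ − μ₀| / σ = |80.4 − 66.6| / 22.9 = 0.6026
For power 0.85 need Φ(δ − z_{0.05}) = 0.85, so δ = z_{0.05} + z_{0.15} = 1.645 + 1.036 = 2.681.
(For δ > 0 the lower-tail rejection region contributes negligibly to power, so the one-term inversion is standard.)
δ = d·√n ⇒ n = (δ/d)² = (2.681 / 0.6026)² = 19.80.
Round up to the next whole unit.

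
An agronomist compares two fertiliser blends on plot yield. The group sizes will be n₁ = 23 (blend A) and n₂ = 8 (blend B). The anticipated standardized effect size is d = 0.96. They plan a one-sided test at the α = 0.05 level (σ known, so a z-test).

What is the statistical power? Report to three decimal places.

Power ≈ 0.756

Noncentrality parameter: δ = d / √(1/n₁ + 1/n₂) = 0.96 / √(1/23 + 1/8) = 2.3388
Critical value for a one-sided test at α = 0.05: z_α = 1.645.
Power = P(Z > 1.645 − δ) = Φ(0.694) = 0.7562.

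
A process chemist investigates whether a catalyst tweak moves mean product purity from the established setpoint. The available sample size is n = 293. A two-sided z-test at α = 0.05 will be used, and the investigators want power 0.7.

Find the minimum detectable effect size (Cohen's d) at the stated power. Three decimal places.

Required noncentrality: δ = z_{0.025} + z_{0.30} = 1.960 + 0.524 = 2.484.
(Lower-tail contribution to power is negligible for δ > 0.)
δ = d·√n ⇒ d = δ/√n = 2.484/√293 = 0.1451.

d ≈ 0.145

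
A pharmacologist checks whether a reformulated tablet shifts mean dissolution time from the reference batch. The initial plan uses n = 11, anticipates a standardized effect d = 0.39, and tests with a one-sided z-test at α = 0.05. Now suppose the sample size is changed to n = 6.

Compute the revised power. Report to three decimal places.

Power ≈ 0.245

With n = 6: δ = d·√n = 0.39 × √6 = 0.9553. Critical value z_{0.05} = 1.645.
Revised power = Φ(δ − 1.645) = Φ(-0.690) = 0.2452.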